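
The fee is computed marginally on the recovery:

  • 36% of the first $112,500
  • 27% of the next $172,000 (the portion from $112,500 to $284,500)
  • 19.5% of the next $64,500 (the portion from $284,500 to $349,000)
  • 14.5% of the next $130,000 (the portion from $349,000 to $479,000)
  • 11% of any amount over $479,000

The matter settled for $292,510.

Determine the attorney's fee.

First $112,500 at 36% = $40,500.00
Next $172,000 at 27% = $46,440.00
Remaining $8,010 at 19.5% = $1,561.95
Fee: $40,500.00 + $46,440.00 + $1,561.95 = $88,501.95

$88,501.95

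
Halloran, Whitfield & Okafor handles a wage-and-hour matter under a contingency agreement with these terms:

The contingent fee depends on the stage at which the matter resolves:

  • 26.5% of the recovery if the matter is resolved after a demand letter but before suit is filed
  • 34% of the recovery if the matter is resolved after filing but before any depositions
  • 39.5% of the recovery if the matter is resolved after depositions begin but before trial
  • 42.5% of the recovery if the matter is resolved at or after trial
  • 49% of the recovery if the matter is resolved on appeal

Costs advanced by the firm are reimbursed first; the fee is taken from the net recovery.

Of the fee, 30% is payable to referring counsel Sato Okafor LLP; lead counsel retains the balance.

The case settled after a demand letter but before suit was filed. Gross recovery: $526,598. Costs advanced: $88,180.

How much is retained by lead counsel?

$81,326.54

Fee base (net of costs): $526,598 − $88,180 = $438,418
The matter settled after a demand letter but before suit was filed, so the 26.5% rate applies.
$438,418 × 26.5% = $116,180.77
Referral share: 30% of $116,180.77 = $34,854.23; lead counsel retains $116,180.77 − $34,854.23 = $81,326.54.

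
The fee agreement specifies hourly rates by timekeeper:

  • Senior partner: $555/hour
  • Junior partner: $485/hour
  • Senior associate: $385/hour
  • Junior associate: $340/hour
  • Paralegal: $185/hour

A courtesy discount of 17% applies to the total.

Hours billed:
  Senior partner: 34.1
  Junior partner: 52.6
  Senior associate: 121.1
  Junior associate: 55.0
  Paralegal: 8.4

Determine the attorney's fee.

Senior partner: 34.1 × $555 = $18,925.50
Junior partner: 52.6 × $485 = $25,511.00
Senior associate: 121.1 × $385 = $46,623.50
Junior associate: 55.0 × $340 = $18,700.00
Paralegal: 8.4 × $185 = $1,554.00
Subtotal: $111,314.00
Less 17% discount: −$18,923.38
Total: $111,314.00 − $18,923.38 = $92,390.62

$92,390.62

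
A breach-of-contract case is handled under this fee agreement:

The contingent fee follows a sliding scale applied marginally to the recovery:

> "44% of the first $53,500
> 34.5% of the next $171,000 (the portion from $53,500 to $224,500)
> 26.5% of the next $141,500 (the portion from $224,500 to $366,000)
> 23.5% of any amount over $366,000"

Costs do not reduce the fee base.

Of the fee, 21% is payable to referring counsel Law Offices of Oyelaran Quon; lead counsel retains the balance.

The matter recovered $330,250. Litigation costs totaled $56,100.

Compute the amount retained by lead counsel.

$87,341.41

Fee base is the gross recovery, $330,250; costs are reimbursed separately.
First $53,500 at 44% = $23,540.00
Next $171,000 at 34.5% = $58,995.00
Remaining $105,750 at 26.5% = $28,023.75
Fee: $23,540.00 + $58,995.00 + $28,023.75 = $110,558.75
Referral share: 21% of $110,558.75 = $23,217.34; lead counsel retains $110,558.75 − $23,217.34 = $87,341.41.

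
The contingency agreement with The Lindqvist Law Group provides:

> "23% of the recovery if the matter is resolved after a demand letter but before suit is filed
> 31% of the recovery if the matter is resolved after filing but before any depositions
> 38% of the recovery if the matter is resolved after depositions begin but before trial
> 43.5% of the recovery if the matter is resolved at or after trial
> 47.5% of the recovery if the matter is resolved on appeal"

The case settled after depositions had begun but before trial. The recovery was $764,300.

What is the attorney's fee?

The matter settled after depositions had begun but before trial, so the 38% rate applies.
$764,300 × 38% = $290,434.00

$290,434.00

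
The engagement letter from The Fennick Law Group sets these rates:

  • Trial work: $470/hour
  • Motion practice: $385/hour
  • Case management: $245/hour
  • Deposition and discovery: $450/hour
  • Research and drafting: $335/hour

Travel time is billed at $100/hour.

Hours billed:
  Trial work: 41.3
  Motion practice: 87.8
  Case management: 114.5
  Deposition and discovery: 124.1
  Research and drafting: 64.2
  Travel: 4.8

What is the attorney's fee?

Trial work: 41.3 × $470 = $19,411.00
Motion practice: 87.8 × $385 = $33,803.00
Case management: 114.5 × $245 = $28,052.50
Deposition and discovery: 124.1 × $450 = $55,845.00
Research and drafting: 64.2 × $335 = $21,507.00
Subtotal: $19,411.00 + $33,803.00 + $28,052.50 + $55,845.00 + $21,507.00 = $158,618.50
Travel: 4.8 × $100 = $480.00
Total: $158,618.50 + $480.00 = $159,098.50

$159,098.50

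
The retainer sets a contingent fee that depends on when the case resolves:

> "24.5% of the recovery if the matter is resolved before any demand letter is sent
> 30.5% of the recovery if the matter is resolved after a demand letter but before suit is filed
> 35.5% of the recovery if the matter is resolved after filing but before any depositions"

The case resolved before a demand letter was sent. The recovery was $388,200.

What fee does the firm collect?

$95,109.00

The matter resolved before a demand letter was sent, so the 24.5% rate applies.
$388,200 × 24.5% = $95,109.00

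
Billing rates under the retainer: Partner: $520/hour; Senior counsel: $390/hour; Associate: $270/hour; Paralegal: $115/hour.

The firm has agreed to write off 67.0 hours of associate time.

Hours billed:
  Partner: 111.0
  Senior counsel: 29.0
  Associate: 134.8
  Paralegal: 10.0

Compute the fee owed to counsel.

Partner: 111.0 × $520 = $57,720.00
Senior counsel: 29.0 × $390 = $11,310.00
Associate: 134.8 × $270 = $36,396.00
Paralegal: 10.0 × $115 = $1,150.00
Subtotal: $106,576.00
Write-off: 67.0 × $270 = $18,090.00
Total: $106,576.00 − $18,090.00 = $88,486.00

$88,486.00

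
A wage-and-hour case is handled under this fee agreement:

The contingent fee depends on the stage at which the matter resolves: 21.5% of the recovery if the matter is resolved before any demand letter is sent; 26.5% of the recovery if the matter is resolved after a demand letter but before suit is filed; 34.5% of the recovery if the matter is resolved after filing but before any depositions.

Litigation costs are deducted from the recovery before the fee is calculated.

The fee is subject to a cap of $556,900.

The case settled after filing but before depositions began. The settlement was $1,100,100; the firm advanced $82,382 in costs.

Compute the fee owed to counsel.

Fee base (net of costs): $1,100,100 − $82,382 = $1,017,718
The matter settled after filing but before depositions began, so the 34.5% rate applies.
$1,017,718 × 34.5% = $351,112.71
$351,112.71 is under the $556,900 cap.

$351,112.71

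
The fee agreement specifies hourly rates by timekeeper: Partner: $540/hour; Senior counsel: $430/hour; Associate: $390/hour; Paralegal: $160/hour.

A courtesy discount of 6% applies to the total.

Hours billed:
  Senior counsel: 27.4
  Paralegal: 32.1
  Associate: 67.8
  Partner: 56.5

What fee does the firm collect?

$69,437.80

Partner: 56.5 × $540 = $30,510.00
Senior counsel: 27.4 × $430 = $11,782.00
Associate: 67.8 × $390 = $26,442.00
Paralegal: 32.1 × $160 = $5,136.00
Subtotal: $73,870.00
Less 6% discount: −$4,432.20
Total: $73,870.00 − $4,432.20 = $69,437.80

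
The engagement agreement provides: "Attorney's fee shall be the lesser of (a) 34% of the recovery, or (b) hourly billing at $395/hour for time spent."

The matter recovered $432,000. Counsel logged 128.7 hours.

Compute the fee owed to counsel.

(a) 34% of $432,000 = $146,880.00
(b) 128.7 × $395 = $50,836.50
The lesser is (b): $50,836.50.

$50,836.50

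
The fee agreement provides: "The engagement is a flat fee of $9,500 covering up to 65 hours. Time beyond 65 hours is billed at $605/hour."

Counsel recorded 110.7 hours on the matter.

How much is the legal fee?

Flat fee: $9,500.00
Excess hours: 110.7 − 65 = 45.7
Overrun: 45.7 × $605 = $27,648.50
Total: $9,500.00 + $27,648.50 = $37,148.50

$37,148.50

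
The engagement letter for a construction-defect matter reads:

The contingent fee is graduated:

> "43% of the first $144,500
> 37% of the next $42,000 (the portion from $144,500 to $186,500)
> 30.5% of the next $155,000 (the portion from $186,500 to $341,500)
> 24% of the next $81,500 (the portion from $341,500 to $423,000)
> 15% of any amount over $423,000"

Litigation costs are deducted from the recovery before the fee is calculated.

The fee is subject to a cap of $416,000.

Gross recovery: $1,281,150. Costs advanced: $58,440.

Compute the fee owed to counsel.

Fee base (net of costs): $1,281,150 − $58,440 = $1,222,710
First $144,500 at 43% = $62,135.00
Next $42,000 at 37% = $15,540.00
Next $155,000 at 30.5% = $47,275.00
Next $81,500 at 24% = $19,560.00
Remaining $799,710 at 15% = $119,956.50
Fee: $62,135.00 + $15,540.00 + $47,275.00 + $19,560.00 + $119,956.50 = $264,466.50
$264,466.50 is under the $416,000 cap.

$264,466.50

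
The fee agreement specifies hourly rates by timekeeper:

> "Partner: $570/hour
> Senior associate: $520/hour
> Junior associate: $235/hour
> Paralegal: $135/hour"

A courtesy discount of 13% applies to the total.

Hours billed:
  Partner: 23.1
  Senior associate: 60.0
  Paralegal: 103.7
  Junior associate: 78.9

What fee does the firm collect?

$66,909.96

Partner: 23.1 × $570 = $13,167.00
Senior associate: 60.0 × $520 = $31,200.00
Junior associate: 78.9 × $235 = $18,541.50
Paralegal: 103.7 × $135 = $13,999.50
Subtotal: $76,908.00
Less 13% discount: −$9,998.04
Total: $76,908.00 − $9,998.04 = $66,909.96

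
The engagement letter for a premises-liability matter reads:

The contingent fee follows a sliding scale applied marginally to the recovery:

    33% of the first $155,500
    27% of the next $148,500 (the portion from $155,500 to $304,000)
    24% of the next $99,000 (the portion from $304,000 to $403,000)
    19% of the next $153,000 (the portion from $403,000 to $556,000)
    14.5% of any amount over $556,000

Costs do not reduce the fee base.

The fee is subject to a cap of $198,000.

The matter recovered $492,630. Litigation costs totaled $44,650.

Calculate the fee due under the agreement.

Fee base is the gross recovery, $492,630; costs are reimbursed separately.
First $155,500 at 33% = $51,315.00
Next $148,500 at 27% = $40,095.00
Next $99,000 at 24% = $23,760.00
Remaining $89,630 at 19% = $17,029.70
Fee: $51,315.00 + $40,095.00 + $23,760.00 + $17,029.70 = $132,199.70
$132,199.70 is under the $198,000 cap.

$132,199.70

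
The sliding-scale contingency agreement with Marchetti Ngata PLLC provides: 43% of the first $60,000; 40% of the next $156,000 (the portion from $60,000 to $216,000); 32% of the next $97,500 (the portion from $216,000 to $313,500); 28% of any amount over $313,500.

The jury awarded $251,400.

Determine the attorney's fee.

First $60,000 at 43% = $25,800.00
Next $156,000 at 40% = $62,400.00
Remaining $35,400 at 32% = $11,328.00
Fee: $25,800.00 + $62,400.00 + $11,328.00 = $99,528.00

$99,528.00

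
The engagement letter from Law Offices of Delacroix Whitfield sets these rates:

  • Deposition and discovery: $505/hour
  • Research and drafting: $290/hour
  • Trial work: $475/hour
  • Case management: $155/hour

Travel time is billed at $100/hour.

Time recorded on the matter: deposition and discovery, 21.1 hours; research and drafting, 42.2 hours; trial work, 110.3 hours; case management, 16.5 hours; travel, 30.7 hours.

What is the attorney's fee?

$80,913.50

Deposition and discovery: 21.1 × $505 = $10,655.50
Research and drafting: 42.2 × $290 = $12,238.00
Trial work: 110.3 × $475 = $52,392.50
Case management: 16.5 × $155 = $2,557.50
Subtotal: $10,655.50 + $12,238.00 + $52,392.50 + $2,557.50 = $77,843.50
Travel: 30.7 × $100 = $3,070.00
Total: $77,843.50 + $3,070.00 = $80,913.50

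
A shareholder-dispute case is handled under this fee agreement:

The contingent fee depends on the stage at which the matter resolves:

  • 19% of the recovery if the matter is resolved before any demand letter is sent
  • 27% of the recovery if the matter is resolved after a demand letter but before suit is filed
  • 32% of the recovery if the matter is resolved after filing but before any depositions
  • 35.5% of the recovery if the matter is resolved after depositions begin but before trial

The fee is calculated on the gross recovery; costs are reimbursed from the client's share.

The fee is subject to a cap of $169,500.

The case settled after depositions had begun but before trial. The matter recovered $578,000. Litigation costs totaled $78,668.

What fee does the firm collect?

$169,500.00

Fee base is the gross recovery, $578,000; costs are reimbursed separately.
The matter settled after depositions had begun but before trial, so the 35.5% rate applies.
$578,000 × 35.5% = $205,190.00
$205,190.00 exceeds the $169,500 cap, so the fee is capped at $169,500.00.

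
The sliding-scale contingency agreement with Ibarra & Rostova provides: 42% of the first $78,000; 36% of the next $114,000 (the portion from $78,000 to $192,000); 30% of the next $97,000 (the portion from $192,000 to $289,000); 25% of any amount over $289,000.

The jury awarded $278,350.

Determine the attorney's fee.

$99,705.00

First $78,000 at 42% = $32,760.00
Next $114,000 at 36% = $41,040.00
Remaining $86,350 at 30% = $25,905.00
Fee: $32,760.00 + $41,040.00 + $25,905.00 = $99,705.00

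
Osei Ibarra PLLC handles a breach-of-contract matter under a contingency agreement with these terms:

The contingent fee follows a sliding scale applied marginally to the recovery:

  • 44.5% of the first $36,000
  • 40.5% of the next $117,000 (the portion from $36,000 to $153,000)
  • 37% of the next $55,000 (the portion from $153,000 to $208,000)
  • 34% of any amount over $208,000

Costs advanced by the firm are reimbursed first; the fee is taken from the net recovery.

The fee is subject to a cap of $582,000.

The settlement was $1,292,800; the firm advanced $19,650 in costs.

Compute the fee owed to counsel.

Fee base (net of costs): $1,292,800 − $19,650 = $1,273,150
First $36,000 at 44.5% = $16,020.00
Next $117,000 at 40.5% = $47,385.00
Next $55,000 at 37% = $20,350.00
Remaining $1,065,150 at 34% = $362,151.00
Fee: $16,020.00 + $47,385.00 + $20,350.00 + $362,151.00 = $445,906.00
$445,906.00 is under the $582,000 cap.

$445,906.00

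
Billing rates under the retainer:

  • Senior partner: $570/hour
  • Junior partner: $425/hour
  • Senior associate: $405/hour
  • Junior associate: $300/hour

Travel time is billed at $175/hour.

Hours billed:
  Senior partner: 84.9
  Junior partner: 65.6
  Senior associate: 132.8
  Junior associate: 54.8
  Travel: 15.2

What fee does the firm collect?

Senior partner: 84.9 × $570 = $48,393.00
Junior partner: 65.6 × $425 = $27,880.00
Senior associate: 132.8 × $405 = $53,784.00
Junior associate: 54.8 × $300 = $16,440.00
Subtotal: $48,393.00 + $27,880.00 + $53,784.00 + $16,440.00 = $146,497.00
Travel: 15.2 × $175 = $2,660.00
Total: $146,497.00 + $2,660.00 = $149,157.00

$149,157.00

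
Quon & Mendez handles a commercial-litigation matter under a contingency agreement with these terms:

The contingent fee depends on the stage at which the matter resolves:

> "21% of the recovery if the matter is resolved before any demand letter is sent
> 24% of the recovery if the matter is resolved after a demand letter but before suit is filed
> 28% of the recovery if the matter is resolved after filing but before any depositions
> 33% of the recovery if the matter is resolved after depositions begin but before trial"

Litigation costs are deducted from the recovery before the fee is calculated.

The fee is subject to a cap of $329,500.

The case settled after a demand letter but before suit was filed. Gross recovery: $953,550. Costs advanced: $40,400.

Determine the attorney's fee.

Fee base (net of costs): $953,550 − $40,400 = $913,150
The matter settled after a demand letter but before suit was filed, so the 24% rate applies.
$913,150 × 24% = $219,156.00
$219,156.00 is under the $329,500 cap.

$219,156.00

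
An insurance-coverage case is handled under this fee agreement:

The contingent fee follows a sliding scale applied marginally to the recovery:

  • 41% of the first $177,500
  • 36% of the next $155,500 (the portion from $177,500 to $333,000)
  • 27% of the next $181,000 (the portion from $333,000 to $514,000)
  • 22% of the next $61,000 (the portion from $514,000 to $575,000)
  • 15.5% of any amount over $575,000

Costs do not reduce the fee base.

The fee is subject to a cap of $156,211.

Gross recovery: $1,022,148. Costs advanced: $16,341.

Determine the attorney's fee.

Fee base is the gross recovery, $1,022,148; costs are reimbursed separately.
First $177,500 at 41% = $72,775.00
Next $155,500 at 36% = $55,980.00
Next $181,000 at 27% = $48,870.00
Next $61,000 at 22% = $13,420.00
Remaining $447,148 at 15.5% = $69,307.94
Fee: $72,775.00 + $55,980.00 + $48,870.00 + $13,420.00 + $69,307.94 = $260,352.94
$260,352.94 exceeds the $156,211 cap, so the fee is capped at $156,211.00.

$156,211.00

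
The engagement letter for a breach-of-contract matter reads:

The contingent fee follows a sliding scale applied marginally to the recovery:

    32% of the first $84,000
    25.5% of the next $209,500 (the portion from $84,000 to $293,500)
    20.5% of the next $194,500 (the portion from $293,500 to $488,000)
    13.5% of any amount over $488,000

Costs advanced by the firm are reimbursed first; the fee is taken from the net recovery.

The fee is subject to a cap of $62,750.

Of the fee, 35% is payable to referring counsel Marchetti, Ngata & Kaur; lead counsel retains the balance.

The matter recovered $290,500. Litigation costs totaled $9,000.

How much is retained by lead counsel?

Fee base (net of costs): $290,500 − $9,000 = $281,500
First $84,000 at 32% = $26,880.00
Remaining $197,500 at 25.5% = $50,362.50
Fee: $26,880.00 + $50,362.50 = $77,242.50
$77,242.50 exceeds the $62,750 cap, so the fee is capped at $62,750.00.
Referral share: 35% of $62,750.00 = $21,962.50; lead counsel retains $62,750.00 − $21,962.50 = $40,787.50.

$40,787.50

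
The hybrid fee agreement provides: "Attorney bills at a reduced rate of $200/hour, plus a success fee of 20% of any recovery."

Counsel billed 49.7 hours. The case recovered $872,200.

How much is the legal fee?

Hourly: 49.7 × $200 = $9,940.00
Success fee: 20% of $872,200 = $174,440.00
Total: $9,940.00 + $174,440.00 = $184,380.00

$184,380.00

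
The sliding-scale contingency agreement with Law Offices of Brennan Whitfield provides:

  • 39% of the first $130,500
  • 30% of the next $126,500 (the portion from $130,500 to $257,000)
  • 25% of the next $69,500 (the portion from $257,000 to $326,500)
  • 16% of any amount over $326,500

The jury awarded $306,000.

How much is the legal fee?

First $130,500 at 39% = $50,895.00
Next $126,500 at 30% = $37,950.00
Remaining $49,000 at 25% = $12,250.00
Fee: $50,895.00 + $37,950.00 + $12,250.00 = $101,095.00

$101,095.00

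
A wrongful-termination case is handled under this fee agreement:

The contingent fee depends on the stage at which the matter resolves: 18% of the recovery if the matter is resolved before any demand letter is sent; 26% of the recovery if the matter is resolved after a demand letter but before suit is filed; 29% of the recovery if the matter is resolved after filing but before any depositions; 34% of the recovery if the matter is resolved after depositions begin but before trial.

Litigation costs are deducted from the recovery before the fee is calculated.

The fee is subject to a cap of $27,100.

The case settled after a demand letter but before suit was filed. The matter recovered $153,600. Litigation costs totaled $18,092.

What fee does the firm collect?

$27,100.00

Fee base (net of costs): $153,600 − $18,092 = $135,508
The matter settled after a demand letter but before suit was filed, so the 26% rate applies.
$135,508 × 26% = $35,232.08
$35,232.08 exceeds the $27,100 cap, so the fee is capped at $27,100.00.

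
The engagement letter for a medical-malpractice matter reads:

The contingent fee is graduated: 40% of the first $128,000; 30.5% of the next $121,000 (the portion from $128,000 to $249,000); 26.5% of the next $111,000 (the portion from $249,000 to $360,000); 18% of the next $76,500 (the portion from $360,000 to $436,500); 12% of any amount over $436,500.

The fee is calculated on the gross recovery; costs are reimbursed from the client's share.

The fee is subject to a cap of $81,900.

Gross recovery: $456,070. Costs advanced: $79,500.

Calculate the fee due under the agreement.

$81,900.00

Fee base is the gross recovery, $456,070; costs are reimbursed separately.
First $128,000 at 40% = $51,200.00
Next $121,000 at 30.5% = $36,905.00
Next $111,000 at 26.5% = $29,415.00
Next $76,500 at 18% = $13,770.00
Remaining $19,570 at 12% = $2,348.40
Fee: $51,200.00 + $36,905.00 + $29,415.00 + $13,770.00 + $2,348.40 = $133,638.40
$133,638.40 exceeds the $81,900 cap, so the fee is capped at $81,900.00.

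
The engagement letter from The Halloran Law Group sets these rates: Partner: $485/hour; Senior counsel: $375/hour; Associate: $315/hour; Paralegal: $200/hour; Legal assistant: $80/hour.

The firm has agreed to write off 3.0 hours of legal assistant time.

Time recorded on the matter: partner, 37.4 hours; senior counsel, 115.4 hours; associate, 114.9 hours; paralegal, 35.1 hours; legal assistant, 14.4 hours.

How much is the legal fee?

Partner: 37.4 × $485 = $18,139.00
Senior counsel: 115.4 × $375 = $43,275.00
Associate: 114.9 × $315 = $36,193.50
Paralegal: 35.1 × $200 = $7,020.00
Legal assistant: 14.4 × $80 = $1,152.00
Subtotal: $105,779.50
Write-off: 3.0 × $80 = $240.00
Total: $105,779.50 − $240.00 = $105,539.50

$105,539.50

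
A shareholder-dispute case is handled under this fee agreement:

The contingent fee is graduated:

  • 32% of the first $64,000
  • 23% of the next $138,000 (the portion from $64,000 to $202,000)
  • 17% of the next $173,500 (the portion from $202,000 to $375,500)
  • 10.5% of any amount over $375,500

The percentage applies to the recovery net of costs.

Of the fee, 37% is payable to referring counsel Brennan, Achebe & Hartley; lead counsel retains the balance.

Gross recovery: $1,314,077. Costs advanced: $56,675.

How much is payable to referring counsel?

$64,496.44

Fee base (net of costs): $1,314,077 − $56,675 = $1,257,402
First $64,000 at 32% = $20,480.00
Next $138,000 at 23% = $31,740.00
Next $173,500 at 17% = $29,495.00
Remaining $881,902 at 10.5% = $92,599.71
Fee: $20,480.00 + $31,740.00 + $29,495.00 + $92,599.71 = $174,314.71
Referral share: 37% of $174,314.71 = $64,496.44; lead counsel retains $174,314.71 − $64,496.44 = $109,818.27.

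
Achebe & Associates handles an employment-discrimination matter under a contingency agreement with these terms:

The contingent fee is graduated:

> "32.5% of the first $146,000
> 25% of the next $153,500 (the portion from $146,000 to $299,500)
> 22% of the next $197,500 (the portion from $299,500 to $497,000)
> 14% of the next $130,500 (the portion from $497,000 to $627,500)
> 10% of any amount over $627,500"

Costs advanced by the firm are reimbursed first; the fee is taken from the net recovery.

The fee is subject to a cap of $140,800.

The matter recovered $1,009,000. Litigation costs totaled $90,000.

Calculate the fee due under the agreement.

Fee base (net of costs): $1,009,000 − $90,000 = $919,000
First $146,000 at 32.5% = $47,450.00
Next $153,500 at 25% = $38,375.00
Next $197,500 at 22% = $43,450.00
Next $130,500 at 14% = $18,270.00
Remaining $291,500 at 10% = $29,150.00
Fee: $47,450.00 + $38,375.00 + $43,450.00 + $18,270.00 + $29,150.00 = $176,695.00
$176,695.00 exceeds the $140,800 cap, so the fee is capped at $140,800.00.

$140,800.00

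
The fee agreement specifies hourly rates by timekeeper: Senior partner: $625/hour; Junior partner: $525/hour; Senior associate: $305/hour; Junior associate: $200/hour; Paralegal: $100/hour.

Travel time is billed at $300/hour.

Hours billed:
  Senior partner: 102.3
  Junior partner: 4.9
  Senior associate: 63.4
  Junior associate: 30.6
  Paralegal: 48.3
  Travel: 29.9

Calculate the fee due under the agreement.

$105,767.00

Senior partner: 102.3 × $625 = $63,937.50
Junior partner: 4.9 × $525 = $2,572.50
Senior associate: 63.4 × $305 = $19,337.00
Junior associate: 30.6 × $200 = $6,120.00
Paralegal: 48.3 × $100 = $4,830.00
Subtotal: $63,937.50 + $2,572.50 + $19,337.00 + $6,120.00 + $4,830.00 = $96,797.00
Travel: 29.9 × $300 = $8,970.00
Total: $96,797.00 + $8,970.00 = $105,767.00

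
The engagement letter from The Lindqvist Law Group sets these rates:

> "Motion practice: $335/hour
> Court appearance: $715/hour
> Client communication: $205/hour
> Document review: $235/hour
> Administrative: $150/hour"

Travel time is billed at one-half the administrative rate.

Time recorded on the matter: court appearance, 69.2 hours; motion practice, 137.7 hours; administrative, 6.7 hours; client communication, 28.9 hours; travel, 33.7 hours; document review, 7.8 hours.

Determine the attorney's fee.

Motion practice: 137.7 × $335 = $46,129.50
Court appearance: 69.2 × $715 = $49,478.00
Client communication: 28.9 × $205 = $5,924.50
Document review: 7.8 × $235 = $1,833.00
Administrative: 6.7 × $150 = $1,005.00
Subtotal: $46,129.50 + $49,478.00 + $5,924.50 + $1,833.00 + $1,005.00 = $104,370.00
Travel: 33.7 × ($150 ÷ 2) = 33.7 × $75.00 = $2,527.50
Total: $104,370.00 + $2,527.50 = $106,897.50

$106,897.50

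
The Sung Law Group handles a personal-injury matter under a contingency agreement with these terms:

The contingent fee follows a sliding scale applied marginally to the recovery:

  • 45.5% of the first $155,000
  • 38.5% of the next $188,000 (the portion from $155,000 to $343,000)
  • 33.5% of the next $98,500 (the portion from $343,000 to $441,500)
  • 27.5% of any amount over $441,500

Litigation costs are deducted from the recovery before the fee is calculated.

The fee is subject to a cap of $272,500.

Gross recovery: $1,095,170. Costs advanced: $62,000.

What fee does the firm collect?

$272,500.00

Fee base (net of costs): $1,095,170 − $62,000 = $1,033,170
First $155,000 at 45.5% = $70,525.00
Next $188,000 at 38.5% = $72,380.00
Next $98,500 at 33.5% = $32,997.50
Remaining $591,670 at 27.5% = $162,709.25
Fee: $70,525.00 + $72,380.00 + $32,997.50 + $162,709.25 = $338,611.75
$338,611.75 exceeds the $272,500 cap, so the fee is capped at $272,500.00.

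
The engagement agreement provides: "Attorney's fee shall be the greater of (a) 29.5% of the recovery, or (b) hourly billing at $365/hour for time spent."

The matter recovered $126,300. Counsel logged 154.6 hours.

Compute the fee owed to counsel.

(a) 29.5% of $126,300 = $37,258.50
(b) 154.6 × $365 = $56,429.00
The greater is (b): $56,429.00.

$56,429.00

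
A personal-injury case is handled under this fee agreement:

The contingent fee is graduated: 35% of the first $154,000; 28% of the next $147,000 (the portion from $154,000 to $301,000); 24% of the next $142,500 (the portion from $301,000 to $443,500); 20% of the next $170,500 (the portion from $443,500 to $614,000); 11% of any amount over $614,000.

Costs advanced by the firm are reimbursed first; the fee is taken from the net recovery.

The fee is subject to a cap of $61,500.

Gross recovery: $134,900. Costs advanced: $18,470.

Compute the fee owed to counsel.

$40,750.50

Fee base (net of costs): $134,900 − $18,470 = $116,430
First $116,430 at 35% = $40,750.50
$40,750.50 is under the $61,500 cap.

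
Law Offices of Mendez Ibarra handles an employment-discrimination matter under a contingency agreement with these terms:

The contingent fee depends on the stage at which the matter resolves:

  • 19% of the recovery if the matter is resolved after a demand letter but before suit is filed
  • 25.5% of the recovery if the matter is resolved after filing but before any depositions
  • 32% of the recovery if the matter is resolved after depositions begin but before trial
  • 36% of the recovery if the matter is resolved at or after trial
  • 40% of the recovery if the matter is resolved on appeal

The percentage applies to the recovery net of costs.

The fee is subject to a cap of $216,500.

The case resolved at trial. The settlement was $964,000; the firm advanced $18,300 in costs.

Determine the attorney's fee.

Fee base (net of costs): $964,000 − $18,300 = $945,700
The matter resolved at trial, so the 36% rate applies.
$945,700 × 36% = $340,452.00
$340,452.00 exceeds the $216,500 cap, so the fee is capped at $216,500.00.

$216,500.00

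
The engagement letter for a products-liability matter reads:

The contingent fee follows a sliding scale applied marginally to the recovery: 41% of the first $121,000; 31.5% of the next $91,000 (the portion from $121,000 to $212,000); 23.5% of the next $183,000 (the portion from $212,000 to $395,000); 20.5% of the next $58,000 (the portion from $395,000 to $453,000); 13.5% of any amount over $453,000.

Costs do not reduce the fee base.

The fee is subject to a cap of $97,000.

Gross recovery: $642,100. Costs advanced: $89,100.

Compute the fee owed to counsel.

$97,000.00

Fee base is the gross recovery, $642,100; costs are reimbursed separately.
First $121,000 at 41% = $49,610.00
Next $91,000 at 31.5% = $28,665.00
Next $183,000 at 23.5% = $43,005.00
Next $58,000 at 20.5% = $11,890.00
Remaining $189,100 at 13.5% = $25,528.50
Fee: $49,610.00 + $28,665.00 + $43,005.00 + $11,890.00 + $25,528.50 = $158,698.50
$158,698.50 exceeds the $97,000 cap, so the fee is capped at $97,000.00.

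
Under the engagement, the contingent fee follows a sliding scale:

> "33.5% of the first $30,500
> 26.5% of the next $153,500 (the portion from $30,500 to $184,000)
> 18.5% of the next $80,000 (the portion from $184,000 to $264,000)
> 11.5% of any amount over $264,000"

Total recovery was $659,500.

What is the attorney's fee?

$111,177.50

First $30,500 at 33.5% = $10,217.50
Next $153,500 at 26.5% = $40,677.50
Next $80,000 at 18.5% = $14,800.00
Remaining $395,500 at 11.5% = $45,482.50
Fee: $10,217.50 + $40,677.50 + $14,800.00 + $45,482.50 = $111,177.50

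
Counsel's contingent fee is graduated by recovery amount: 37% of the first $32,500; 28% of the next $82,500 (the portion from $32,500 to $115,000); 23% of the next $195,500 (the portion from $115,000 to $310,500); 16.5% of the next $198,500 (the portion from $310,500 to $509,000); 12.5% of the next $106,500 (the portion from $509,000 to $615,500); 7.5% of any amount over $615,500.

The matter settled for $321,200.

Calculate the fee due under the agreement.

First $32,500 at 37% = $12,025.00
Next $82,500 at 28% = $23,100.00
Next $195,500 at 23% = $44,965.00
Remaining $10,700 at 16.5% = $1,765.50
Fee: $12,025.00 + $23,100.00 + $44,965.00 + $1,765.50 = $81,855.50

$81,855.50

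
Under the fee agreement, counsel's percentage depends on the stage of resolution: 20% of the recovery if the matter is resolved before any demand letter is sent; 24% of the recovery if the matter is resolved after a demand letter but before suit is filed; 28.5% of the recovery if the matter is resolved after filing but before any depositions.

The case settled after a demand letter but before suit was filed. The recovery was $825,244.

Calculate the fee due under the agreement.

The matter settled after a demand letter but before suit was filed, so the 24% rate applies.
$825,244 × 24% = $198,058.56

$198,058.56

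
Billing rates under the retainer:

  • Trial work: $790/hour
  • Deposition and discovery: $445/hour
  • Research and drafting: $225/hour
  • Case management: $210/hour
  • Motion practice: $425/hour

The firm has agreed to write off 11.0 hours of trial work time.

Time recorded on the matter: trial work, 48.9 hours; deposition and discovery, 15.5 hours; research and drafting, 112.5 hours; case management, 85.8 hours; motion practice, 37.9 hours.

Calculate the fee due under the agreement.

$96,276.50

Trial work: 48.9 × $790 = $38,631.00
Deposition and discovery: 15.5 × $445 = $6,897.50
Research and drafting: 112.5 × $225 = $25,312.50
Case management: 85.8 × $210 = $18,018.00
Motion practice: 37.9 × $425 = $16,107.50
Subtotal: $104,966.50
Write-off: 11.0 × $790 = $8,690.00
Total: $104,966.50 − $8,690.00 = $96,276.50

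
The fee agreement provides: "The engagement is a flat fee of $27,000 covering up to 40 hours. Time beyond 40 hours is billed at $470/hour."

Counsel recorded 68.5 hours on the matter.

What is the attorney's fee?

$40,395.00

Flat fee: $27,000.00
Excess hours: 68.5 − 40 = 28.5
Overrun: 28.5 × $470 = $13,395.00
Total: $27,000.00 + $13,395.00 = $40,395.00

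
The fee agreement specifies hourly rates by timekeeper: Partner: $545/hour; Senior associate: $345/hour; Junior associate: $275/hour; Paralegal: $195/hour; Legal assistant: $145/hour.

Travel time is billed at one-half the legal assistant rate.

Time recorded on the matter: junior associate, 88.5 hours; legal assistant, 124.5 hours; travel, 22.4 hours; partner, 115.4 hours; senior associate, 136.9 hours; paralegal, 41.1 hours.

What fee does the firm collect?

$162,152.00

Partner: 115.4 × $545 = $62,893.00
Senior associate: 136.9 × $345 = $47,230.50
Junior associate: 88.5 × $275 = $24,337.50
Paralegal: 41.1 × $195 = $8,014.50
Legal assistant: 124.5 × $145 = $18,052.50
Subtotal: $62,893.00 + $47,230.50 + $24,337.50 + $8,014.50 + $18,052.50 = $160,528.00
Travel: 22.4 × ($145 ÷ 2) = 22.4 × $72.50 = $1,624.00
Total: $160,528.00 + $1,624.00 = $162,152.00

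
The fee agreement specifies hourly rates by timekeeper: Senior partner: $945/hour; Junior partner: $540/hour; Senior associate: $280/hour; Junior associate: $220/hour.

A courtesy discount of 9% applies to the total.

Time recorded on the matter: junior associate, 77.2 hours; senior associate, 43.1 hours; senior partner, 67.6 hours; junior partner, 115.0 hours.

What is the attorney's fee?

Senior partner: 67.6 × $945 = $63,882.00
Junior partner: 115.0 × $540 = $62,100.00
Senior associate: 43.1 × $280 = $12,068.00
Junior associate: 77.2 × $220 = $16,984.00
Subtotal: $155,034.00
Less 9% discount: −$13,953.06
Total: $155,034.00 − $13,953.06 = $141,080.94

$141,080.94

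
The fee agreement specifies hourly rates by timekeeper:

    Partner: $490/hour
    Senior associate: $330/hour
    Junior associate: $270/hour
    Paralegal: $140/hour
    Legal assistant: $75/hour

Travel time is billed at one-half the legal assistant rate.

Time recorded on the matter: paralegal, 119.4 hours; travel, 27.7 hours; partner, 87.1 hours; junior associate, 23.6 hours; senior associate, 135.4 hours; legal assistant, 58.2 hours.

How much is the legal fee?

Partner: 87.1 × $490 = $42,679.00
Senior associate: 135.4 × $330 = $44,682.00
Junior associate: 23.6 × $270 = $6,372.00
Paralegal: 119.4 × $140 = $16,716.00
Legal assistant: 58.2 × $75 = $4,365.00
Subtotal: $42,679.00 + $44,682.00 + $6,372.00 + $16,716.00 + $4,365.00 = $114,814.00
Travel: 27.7 × ($75 ÷ 2) = 27.7 × $37.50 = $1,038.75
Total: $114,814.00 + $1,038.75 = $115,852.75

$115,852.75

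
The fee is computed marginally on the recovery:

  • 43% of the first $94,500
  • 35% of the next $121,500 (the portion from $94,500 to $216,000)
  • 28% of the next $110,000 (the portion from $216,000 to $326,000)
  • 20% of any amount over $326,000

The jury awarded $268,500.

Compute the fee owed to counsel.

First $94,500 at 43% = $40,635.00
Next $121,500 at 35% = $42,525.00
Remaining $52,500 at 28% = $14,700.00
Fee: $40,635.00 + $42,525.00 + $14,700.00 = $97,860.00

$97,860.00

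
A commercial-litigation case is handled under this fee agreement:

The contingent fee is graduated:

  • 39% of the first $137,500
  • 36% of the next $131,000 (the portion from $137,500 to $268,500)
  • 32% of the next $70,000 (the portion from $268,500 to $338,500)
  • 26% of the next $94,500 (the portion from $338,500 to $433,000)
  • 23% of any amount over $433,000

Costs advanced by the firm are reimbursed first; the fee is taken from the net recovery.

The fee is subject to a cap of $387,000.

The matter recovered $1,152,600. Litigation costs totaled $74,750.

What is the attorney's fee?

$296,070.50

Fee base (net of costs): $1,152,600 − $74,750 = $1,077,850
First $137,500 at 39% = $53,625.00
Next $131,000 at 36% = $47,160.00
Next $70,000 at 32% = $22,400.00
Next $94,500 at 26% = $24,570.00
Remaining $644,850 at 23% = $148,315.50
Fee: $53,625.00 + $47,160.00 + $22,400.00 + $24,570.00 + $148,315.50 = $296,070.50
$296,070.50 is under the $387,000 cap.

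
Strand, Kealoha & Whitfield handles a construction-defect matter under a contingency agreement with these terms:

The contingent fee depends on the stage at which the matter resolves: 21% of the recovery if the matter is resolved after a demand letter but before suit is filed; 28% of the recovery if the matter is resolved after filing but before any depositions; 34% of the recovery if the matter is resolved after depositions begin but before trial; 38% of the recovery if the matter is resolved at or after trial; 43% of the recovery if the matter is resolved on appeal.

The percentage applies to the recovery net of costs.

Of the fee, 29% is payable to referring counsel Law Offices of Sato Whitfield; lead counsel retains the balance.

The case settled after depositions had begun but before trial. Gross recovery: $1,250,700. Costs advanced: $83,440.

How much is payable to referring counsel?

$115,091.84

Fee base (net of costs): $1,250,700 − $83,440 = $1,167,260
The matter settled after depositions had begun but before trial, so the 34% rate applies.
$1,167,260 × 34% = $396,868.40
Referral share: 29% of $396,868.40 = $115,091.84; lead counsel retains $396,868.40 − $115,091.84 = $281,776.56.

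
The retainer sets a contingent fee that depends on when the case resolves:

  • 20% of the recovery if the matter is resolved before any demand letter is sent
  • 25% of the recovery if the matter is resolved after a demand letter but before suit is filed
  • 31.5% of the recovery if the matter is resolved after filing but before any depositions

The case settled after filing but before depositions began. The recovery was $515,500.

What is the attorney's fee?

The matter settled after filing but before depositions began, so the 31.5% rate applies.
$515,500 × 31.5% = $162,382.50

$162,382.50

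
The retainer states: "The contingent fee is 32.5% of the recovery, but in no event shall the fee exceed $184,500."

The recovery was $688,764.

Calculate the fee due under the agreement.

32.5% of $688,764 = $223,848.30
That exceeds the $184,500 cap, so the fee is capped at $184,500.

$184,500.00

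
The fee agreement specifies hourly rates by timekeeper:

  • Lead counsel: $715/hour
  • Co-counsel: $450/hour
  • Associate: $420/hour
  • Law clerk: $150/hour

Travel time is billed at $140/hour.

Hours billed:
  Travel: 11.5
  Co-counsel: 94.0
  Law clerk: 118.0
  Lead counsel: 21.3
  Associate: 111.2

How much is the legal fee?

Lead counsel: 21.3 × $715 = $15,229.50
Co-counsel: 94.0 × $450 = $42,300.00
Associate: 111.2 × $420 = $46,704.00
Law clerk: 118.0 × $150 = $17,700.00
Subtotal: $15,229.50 + $42,300.00 + $46,704.00 + $17,700.00 = $121,933.50
Travel: 11.5 × $140 = $1,610.00
Total: $121,933.50 + $1,610.00 = $123,543.50

$123,543.50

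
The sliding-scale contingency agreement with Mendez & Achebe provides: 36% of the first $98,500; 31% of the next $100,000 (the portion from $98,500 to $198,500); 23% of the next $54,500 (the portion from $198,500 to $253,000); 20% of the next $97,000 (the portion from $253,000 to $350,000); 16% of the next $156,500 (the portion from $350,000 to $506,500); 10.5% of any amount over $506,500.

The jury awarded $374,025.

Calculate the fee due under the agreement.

$102,239.00

First $98,500 at 36% = $35,460.00
Next $100,000 at 31% = $31,000.00
Next $54,500 at 23% = $12,535.00
Next $97,000 at 20% = $19,400.00
Remaining $24,025 at 16% = $3,844.00
Fee: $35,460.00 + $31,000.00 + $12,535.00 + $19,400.00 + $3,844.00 = $102,239.00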